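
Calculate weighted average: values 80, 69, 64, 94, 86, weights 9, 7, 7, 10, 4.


Numerator = 80*9 + 69*7 + 64*7 + 94*10 + 86*4 = 2935
Denominator = 9 + 7 + 7 + 10 + 4 = 37
WM = 2935/37 = 79.3243

WM = 79.3243


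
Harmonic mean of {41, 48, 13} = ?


Sum of reciprocals = 1/41 + 1/48 + 1/13 = 0.122147
HM = 3/0.122147 = 24.5606

HM = 24.5606


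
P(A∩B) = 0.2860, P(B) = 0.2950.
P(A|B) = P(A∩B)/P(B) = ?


P(A|B) = 0.2860/0.2950 = 0.9695

P(A|B) = 0.9695


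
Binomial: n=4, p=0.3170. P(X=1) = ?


C(4,1) = 4
p^1 = 0.317000
(1-p)^3 = 0.318612
P = 4 * 0.317000 * 0.318612 = 0.4040

P(X=1) = 0.4040


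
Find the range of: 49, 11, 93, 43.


Max = 93, Min = 11
Range = 93 - 11 = 82

Range = 82


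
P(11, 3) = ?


P(11,3) = 11!/8!
= 39916800/40320
= 990

P(11,3) = 990


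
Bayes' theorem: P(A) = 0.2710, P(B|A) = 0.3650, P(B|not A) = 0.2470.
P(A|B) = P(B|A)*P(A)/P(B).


P(B) = P(B|A)*P(A) + P(B|A')*P(A')
= 0.3650*0.2710 + 0.2470*0.7290
= 0.098915 + 0.180063 = 0.278978
P(A|B) = 0.098915/0.278978 = 0.3546

P(A|B) = 0.3546


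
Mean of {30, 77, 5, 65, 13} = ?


Sum = 30 + 77 + 5 + 65 + 13 = 190
n = 5
Mean = 190/5 = 38.0000

Mean = 38.0000


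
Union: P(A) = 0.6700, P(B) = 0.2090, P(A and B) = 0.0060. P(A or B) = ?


P(A∪B) = 0.6700 + 0.2090 - 0.0060
= 0.8790 - 0.0060
= 0.8730

P(A∪B) = 0.8730


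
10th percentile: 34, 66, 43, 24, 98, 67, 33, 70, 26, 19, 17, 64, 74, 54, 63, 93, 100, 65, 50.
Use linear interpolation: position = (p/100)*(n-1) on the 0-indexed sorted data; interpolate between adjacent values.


Sorted: 17, 19, 24, 26, 33, 34, 43, 50, 54, 63, 64, 65, 66, 67, 70, 74, 93, 98, 100
n = 19
Index = 10/100 * 18 = 1.8000
Lower = data[1] = 19, Upper = data[2] = 24
P10 = 19 + 0.8000*(5) = 23.0000

P10 = 23.0000


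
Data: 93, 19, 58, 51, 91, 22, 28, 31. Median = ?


Sorted: 19, 22, 28, 31, 51, 58, 91, 93
n = 8 (even)
Middle values: 31 and 51
Median = (31+51)/2 = 41.0000

Median = 41.0000


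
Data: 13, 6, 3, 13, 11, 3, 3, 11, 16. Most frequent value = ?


Frequencies: 3:3, 6:1, 11:2, 13:2, 16:1
Max frequency = 3
Mode = 3

Mode = 3


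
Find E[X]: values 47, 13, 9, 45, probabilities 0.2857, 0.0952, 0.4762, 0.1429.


E[X] = 47*0.2857 + 13*0.0952 + 9*0.4762 + 45*0.1429
= 13.4279 + 1.2376 + 4.2858 + 6.4305
= 25.3818

E[X] = 25.3818


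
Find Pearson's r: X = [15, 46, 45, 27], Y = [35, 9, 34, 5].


Mean X = 33.2500, Mean Y = 20.7500
SD X = 12.968712, SD Y = 13.827057
Cov = -38.937500
r = -38.937500/(12.968712*13.827057) = -0.2171

r = -0.2171


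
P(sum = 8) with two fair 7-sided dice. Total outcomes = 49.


Total outcomes = 7×7 = 49
Favorable (sum = 8): 7
P = 7/49 = 0.1429

P = 0.1429


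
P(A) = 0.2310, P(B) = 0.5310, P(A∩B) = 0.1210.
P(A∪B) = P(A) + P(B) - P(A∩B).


P(A∪B) = 0.2310 + 0.5310 - 0.1210
= 0.7620 - 0.1210
= 0.6410

P(A∪B) = 0.6410


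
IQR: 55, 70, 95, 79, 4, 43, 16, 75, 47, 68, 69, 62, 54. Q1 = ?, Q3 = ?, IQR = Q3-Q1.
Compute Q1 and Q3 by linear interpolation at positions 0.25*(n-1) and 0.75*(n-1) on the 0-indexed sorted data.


Sorted: 4, 16, 43, 47, 54, 55, 62, 68, 69, 70, 75, 79, 95
Q1 (25th %ile) = 47.0000
Q3 (75th %ile) = 70.0000
IQR = 70.0000 - 47.0000 = 23.0000

IQR = 23.0000


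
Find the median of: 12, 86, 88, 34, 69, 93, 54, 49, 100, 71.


Sorted: 12, 34, 49, 54, 69, 71, 86, 88, 93, 100
n = 10 (even)
Middle values: 69 and 71
Median = (69+71)/2 = 70.0000

Median = 70.0000


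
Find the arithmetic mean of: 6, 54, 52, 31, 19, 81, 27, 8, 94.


Sum = 6 + 54 + 52 + 31 + 19 + 81 + 27 + 8 + 94 = 372
n = 9
Mean = 372/9 = 41.3333

Mean = 41.3333


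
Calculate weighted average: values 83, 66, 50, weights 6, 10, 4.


Numerator = 83*6 + 66*10 + 50*4 = 1358
Denominator = 6 + 10 + 4 = 20
WM = 1358/20 = 67.9000

WM = 67.9000


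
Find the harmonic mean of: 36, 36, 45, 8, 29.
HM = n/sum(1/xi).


Sum of reciprocals = 1/36 + 1/36 + 1/45 + 1/8 + 1/29 = 0.237261
HM = 5/0.237261 = 21.0739

HM = 21.0739


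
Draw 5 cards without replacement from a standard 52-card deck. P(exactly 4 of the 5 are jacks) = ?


Hypergeometric: P(X=4) = C(4,4)·C(48,1) / C(52,5)
= 1 × 48 / 2598960
= 48/2598960 = 1.8469e-05

P = 1.8469e-05


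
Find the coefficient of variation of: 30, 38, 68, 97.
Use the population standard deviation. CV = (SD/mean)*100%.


Mean = 58.2500
SD = 26.4799
CV = (26.4799/58.2500)*100 = 45.4591%

CV = 45.4591%


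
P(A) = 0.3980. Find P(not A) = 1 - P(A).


P(not A) = 1 - 0.3980 = 0.6020

P(not A) = 0.6020


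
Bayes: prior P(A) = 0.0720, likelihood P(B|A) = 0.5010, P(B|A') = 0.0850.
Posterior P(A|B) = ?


P(B) = P(B|A)*P(A) + P(B|A')*P(A')
= 0.5010*0.0720 + 0.0850*0.9280
= 0.036072 + 0.078880 = 0.114952
P(A|B) = 0.036072/0.114952 = 0.3138

P(A|B) = 0.3138


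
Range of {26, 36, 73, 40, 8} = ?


Max = 73, Min = 8
Range = 73 - 8 = 65

Range = 65


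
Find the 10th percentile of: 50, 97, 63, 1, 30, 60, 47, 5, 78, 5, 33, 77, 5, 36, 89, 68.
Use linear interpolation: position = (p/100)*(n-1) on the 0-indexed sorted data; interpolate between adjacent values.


Sorted: 1, 5, 5, 5, 30, 33, 36, 47, 50, 60, 63, 68, 77, 78, 89, 97
n = 16
Index = 10/100 * 15 = 1.5000
Lower = data[1] = 5, Upper = data[2] = 5
P10 = 5 + 0.5000*(0) = 5.0000

P10 = 5.0000


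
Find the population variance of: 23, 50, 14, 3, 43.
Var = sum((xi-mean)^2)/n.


Mean = 26.6000
Squared deviations: 12.9600, 547.5600, 158.7600, 556.9600, 268.9600
Sum = 1545.2000
Variance = 1545.2000/5 = 309.0400

Variance = 309.0400


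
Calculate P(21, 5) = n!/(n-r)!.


P(21,5) = 21!/16!
= 51090942171709440000/20922789888000
= 2441880

P(21,5) = 2441880


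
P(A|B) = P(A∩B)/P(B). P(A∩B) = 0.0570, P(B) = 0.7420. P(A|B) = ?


P(A|B) = 0.0570/0.7420 = 0.0768

P(A|B) = 0.0768


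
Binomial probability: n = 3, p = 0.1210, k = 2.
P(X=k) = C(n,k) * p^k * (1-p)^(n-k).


C(3,2) = 3
p^2 = 0.014641
(1-p)^1 = 0.879000
P = 3 * 0.014641 * 0.879000 = 0.0386

P(X=2) = 0.0386


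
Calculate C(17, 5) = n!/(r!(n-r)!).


C(17,5) = 17!/(5! × 12!)
= 355687428096000/(120 × 479001600)
= 6188

C(17,5) = 6188


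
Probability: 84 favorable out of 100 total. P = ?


P = 84/100 = 0.8400

P = 0.8400


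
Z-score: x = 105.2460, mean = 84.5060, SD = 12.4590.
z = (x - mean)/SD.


z = (105.2460 - 84.5060)/12.4590
= 20.7400/12.4590
= 1.6647

z = 1.6647


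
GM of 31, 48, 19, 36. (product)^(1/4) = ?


Product = 31 × 48 × 19 × 36 = 1017792
GM = 1017792^(1/4) = 31.7625

GM = 31.7625


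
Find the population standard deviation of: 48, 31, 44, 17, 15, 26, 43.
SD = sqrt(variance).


Mean = 32.0000
Variance = 153.1429
SD = sqrt(153.1429) = 12.3751

SD = 12.3751


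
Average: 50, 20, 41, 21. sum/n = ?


Sum = 50 + 20 + 41 + 21 = 132
n = 4
Mean = 132/4 = 33.0000

Mean = 33.0000


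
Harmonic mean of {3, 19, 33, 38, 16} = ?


Sum of reciprocals = 1/3 + 1/19 + 1/33 + 1/38 + 1/16 = 0.505084
HM = 5/0.505084 = 9.8993

HM = 9.8993


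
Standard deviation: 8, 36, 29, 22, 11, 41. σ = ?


Mean = 24.5000
Variance = 147.5833
SD = sqrt(147.5833) = 12.1484

SD = 12.1484


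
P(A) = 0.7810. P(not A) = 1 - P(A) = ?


P(not A) = 1 - 0.7810 = 0.2190

P(not A) = 0.2190


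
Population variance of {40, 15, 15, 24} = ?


Mean = 23.5000
Squared deviations: 272.2500, 72.2500, 72.2500, 0.2500
Sum = 417.0000
Variance = 417.0000/4 = 104.2500

Variance = 104.2500


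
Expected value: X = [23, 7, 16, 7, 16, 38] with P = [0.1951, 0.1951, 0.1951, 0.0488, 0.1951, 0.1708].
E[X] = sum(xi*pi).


E[X] = 23*0.1951 + 7*0.1951 + 16*0.1951 + 7*0.0488 + 16*0.1951 + 38*0.1708
= 4.4873 + 1.3657 + 3.1216 + 0.3416 + 3.1216 + 6.4904
= 18.9282

E[X] = 18.9282


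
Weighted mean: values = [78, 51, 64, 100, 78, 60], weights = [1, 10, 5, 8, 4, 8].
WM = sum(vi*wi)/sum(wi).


Numerator = 78*1 + 51*10 + 64*5 + 100*8 + 78*4 + 60*8 = 2500
Denominator = 1 + 10 + 5 + 8 + 4 + 8 = 36
WM = 2500/36 = 69.4444

WM = 69.4444


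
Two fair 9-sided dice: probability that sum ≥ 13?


Total outcomes = 9×9 = 81
Favorable (sum ≥ 13): 21
P = 21/81 = 0.2593

P = 0.2593


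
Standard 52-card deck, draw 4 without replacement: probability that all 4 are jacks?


P(all jacks) = (4/52) × (3/51) × (2/50) × (1/49)
= 3.6938e-06

P = 3.6938e-06


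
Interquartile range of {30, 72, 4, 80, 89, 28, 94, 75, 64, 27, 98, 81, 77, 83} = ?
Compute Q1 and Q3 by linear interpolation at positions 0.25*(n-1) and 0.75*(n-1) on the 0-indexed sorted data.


Sorted: 4, 27, 28, 30, 64, 72, 75, 77, 80, 81, 83, 89, 94, 98
Q1 (25th %ile) = 38.5000
Q3 (75th %ile) = 82.5000
IQR = 82.5000 - 38.5000 = 44.0000

IQR = 44.0000


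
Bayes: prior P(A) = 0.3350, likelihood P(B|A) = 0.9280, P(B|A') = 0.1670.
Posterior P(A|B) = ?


P(B) = P(B|A)*P(A) + P(B|A')*P(A')
= 0.9280*0.3350 + 0.1670*0.6650
= 0.310880 + 0.111055 = 0.421935
P(A|B) = 0.310880/0.421935 = 0.7368

P(A|B) = 0.7368


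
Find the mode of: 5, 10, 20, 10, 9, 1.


Frequencies: 1:1, 5:1, 9:1, 10:2, 20:1
Max frequency = 2
Mode = 10

Mode = 10


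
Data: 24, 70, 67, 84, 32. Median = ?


Sorted: 24, 32, 67, 70, 84
n = 5 (odd)
Middle value = 67

Median = 67


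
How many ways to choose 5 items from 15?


C(15,5) = 15!/(5! × 10!)
= 1307674368000/(120 × 3628800)
= 3003

C(15,5) = 3003


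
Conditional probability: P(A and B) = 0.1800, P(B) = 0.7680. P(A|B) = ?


P(A|B) = 0.1800/0.7680 = 0.2344

P(A|B) = 0.2344


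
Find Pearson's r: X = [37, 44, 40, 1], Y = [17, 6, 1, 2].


Mean X = 30.5000, Mean Y = 6.5000
SD X = 17.211914, SD Y = 6.344289
Cov = 35.500000
r = 35.500000/(17.211914*6.344289) = 0.3251

r = 0.3251


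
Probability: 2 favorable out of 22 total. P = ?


P = 2/22 = 0.0909

P = 0.0909


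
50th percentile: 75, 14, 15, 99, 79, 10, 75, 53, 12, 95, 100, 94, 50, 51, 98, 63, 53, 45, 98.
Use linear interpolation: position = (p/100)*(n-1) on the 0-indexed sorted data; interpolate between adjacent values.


Sorted: 10, 12, 14, 15, 45, 50, 51, 53, 53, 63, 75, 75, 79, 94, 95, 98, 98, 99, 100
n = 19
Index = 50/100 * 18 = 9.0000
Lower = data[9] = 63, Upper = data[10] = 75
P50 = 63 + 0*(12) = 63.0000

P50 = 63.0000


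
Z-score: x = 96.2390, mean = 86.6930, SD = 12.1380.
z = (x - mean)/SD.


z = (96.2390 - 86.6930)/12.1380
= 9.5460/12.1380
= 0.7865

z = 0.7865


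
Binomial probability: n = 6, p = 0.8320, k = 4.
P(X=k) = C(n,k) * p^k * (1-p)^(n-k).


C(6,4) = 15
p^4 = 0.479174
(1-p)^2 = 0.028224
P = 15 * 0.479174 * 0.028224 = 0.2029

P(X=4) = 0.2029


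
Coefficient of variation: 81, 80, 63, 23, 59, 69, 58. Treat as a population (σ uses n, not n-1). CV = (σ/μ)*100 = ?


Mean = 61.8571
SD = 18.0509
CV = (18.0509/61.8571)*100 = 29.1817%

CV = 29.1817%


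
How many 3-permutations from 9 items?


P(9,3) = 9!/6!
= 362880/720
= 504

P(9,3) = 504


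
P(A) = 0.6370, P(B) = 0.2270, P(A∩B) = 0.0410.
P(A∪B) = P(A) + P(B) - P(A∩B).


P(A∪B) = 0.6370 + 0.2270 - 0.0410
= 0.8640 - 0.0410
= 0.8230

P(A∪B) = 0.8230


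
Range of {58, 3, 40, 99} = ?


Max = 99, Min = 3
Range = 99 - 3 = 96

Range = 96


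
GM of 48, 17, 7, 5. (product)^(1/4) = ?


Product = 48 × 17 × 7 × 5 = 28560
GM = 28560^(1/4) = 12.9999

GM = 12.9999


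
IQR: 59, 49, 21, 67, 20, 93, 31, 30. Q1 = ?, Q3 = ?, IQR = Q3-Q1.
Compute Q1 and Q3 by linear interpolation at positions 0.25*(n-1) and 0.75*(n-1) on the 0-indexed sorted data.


Sorted: 20, 21, 30, 31, 49, 59, 67, 93
Q1 (25th %ile) = 27.7500
Q3 (75th %ile) = 61.0000
IQR = 61.0000 - 27.7500 = 33.2500

IQR = 33.2500


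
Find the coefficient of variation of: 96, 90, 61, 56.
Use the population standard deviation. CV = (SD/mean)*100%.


Mean = 75.7500
SD = 17.4696
CV = (17.4696/75.7500)*100 = 23.0622%

CV = 23.0622%


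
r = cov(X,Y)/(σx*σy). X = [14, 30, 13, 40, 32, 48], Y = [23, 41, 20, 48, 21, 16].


Mean X = 29.5000, Mean Y = 28.1667
SD X = 12.724648, SD Y = 11.908214
Cov = 31.083333
r = 31.083333/(12.724648*11.908214) = 0.2051

r = 0.2051


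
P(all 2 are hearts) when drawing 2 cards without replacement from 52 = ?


P(all hearts) = (13/52) × (12/51)
= 0.0588

P = 0.0588


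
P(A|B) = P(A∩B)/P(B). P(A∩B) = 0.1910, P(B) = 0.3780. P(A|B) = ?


P(A|B) = 0.1910/0.3780 = 0.5053

P(A|B) = 0.5053


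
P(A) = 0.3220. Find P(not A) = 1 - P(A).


P(not A) = 1 - 0.3220 = 0.6780

P(not A) = 0.6780


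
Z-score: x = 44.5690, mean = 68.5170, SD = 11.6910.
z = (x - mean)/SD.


z = (44.5690 - 68.5170)/11.6910
= -23.9480/11.6910
= -2.0484

z = -2.0484


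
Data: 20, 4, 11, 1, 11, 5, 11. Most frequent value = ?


Frequencies: 1:1, 4:1, 5:1, 11:3, 20:1
Max frequency = 3
Mode = 11

Mode = 11


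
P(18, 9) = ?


P(18,9) = 18!/9!
= 6402373705728000/362880
= 17643225600

P(18,9) = 17643225600


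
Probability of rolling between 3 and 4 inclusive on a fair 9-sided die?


Favorable outcomes (3 ≤ roll ≤ 4): 2
Total outcomes = 9
P = 2/9 = 0.2222

P = 0.2222


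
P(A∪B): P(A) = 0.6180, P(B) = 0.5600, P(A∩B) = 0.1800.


P(A∪B) = 0.6180 + 0.5600 - 0.1800
= 1.1780 - 0.1800
= 0.9980

P(A∪B) = 0.9980


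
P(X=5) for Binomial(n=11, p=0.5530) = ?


C(11,5) = 462
p^5 = 0.051716
(1-p)^6 = 0.007977
P = 462 * 0.051716 * 0.007977 = 0.1906

P(X=5) = 0.1906


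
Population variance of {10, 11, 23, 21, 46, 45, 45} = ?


Mean = 28.7143
Squared deviations: 350.2245, 313.7959, 32.6531, 59.5102, 298.7959, 265.2245, 265.2245
Sum = 1585.4286
Variance = 1585.4286/7 = 226.4898

Variance = 226.4898


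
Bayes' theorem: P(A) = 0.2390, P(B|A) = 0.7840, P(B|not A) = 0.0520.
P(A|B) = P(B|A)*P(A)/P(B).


P(B) = P(B|A)*P(A) + P(B|A')*P(A')
= 0.7840*0.2390 + 0.0520*0.7610
= 0.187376 + 0.039572 = 0.226948
P(A|B) = 0.187376/0.226948 = 0.8256

P(A|B) = 0.8256


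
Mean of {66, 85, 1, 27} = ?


Sum = 66 + 85 + 1 + 27 = 179
n = 4
Mean = 179/4 = 44.7500

Mean = 44.7500


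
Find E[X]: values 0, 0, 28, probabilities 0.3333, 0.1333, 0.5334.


E[X] = 0*0.3333 + 0*0.1333 + 28*0.5334
= 0 + 0 + 14.9352
= 14.9352

E[X] = 14.9352


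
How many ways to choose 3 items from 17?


C(17,3) = 17!/(3! × 14!)
= 355687428096000/(6 × 87178291200)
= 680

C(17,3) = 680


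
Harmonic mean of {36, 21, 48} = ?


Sum of reciprocals = 1/36 + 1/21 + 1/48 = 0.096230
HM = 3/0.096230 = 31.1753

HM = 31.1753


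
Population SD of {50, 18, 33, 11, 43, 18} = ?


Mean = 28.8333
Variance = 203.1389
SD = sqrt(203.1389) = 14.2527

SD = 14.2527


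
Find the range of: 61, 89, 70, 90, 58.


Max = 90, Min = 58
Range = 90 - 58 = 32

Range = 32


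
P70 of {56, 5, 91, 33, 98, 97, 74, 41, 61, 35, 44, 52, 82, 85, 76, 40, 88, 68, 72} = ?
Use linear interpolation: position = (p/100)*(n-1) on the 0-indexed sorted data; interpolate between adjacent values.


Sorted: 5, 33, 35, 40, 41, 44, 52, 56, 61, 68, 72, 74, 76, 82, 85, 88, 91, 97, 98
n = 19
Index = 70/100 * 18 = 12.6000
Lower = data[12] = 76, Upper = data[13] = 82
P70 = 76 + 0.6000*(6) = 79.6000

P70 = 79.6000


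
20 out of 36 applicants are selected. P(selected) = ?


P = 20/36 = 0.5556

P = 0.5556


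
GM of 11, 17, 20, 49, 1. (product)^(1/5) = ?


Product = 11 × 17 × 20 × 49 × 1 = 183260
GM = 183260^(1/5) = 11.2879

GM = 11.2879


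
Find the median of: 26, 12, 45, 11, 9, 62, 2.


Sorted: 2, 9, 11, 12, 26, 45, 62
n = 7 (odd)
Middle value = 12

Median = 12


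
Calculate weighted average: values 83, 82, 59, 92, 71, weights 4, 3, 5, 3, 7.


Numerator = 83*4 + 82*3 + 59*5 + 92*3 + 71*7 = 1646
Denominator = 4 + 3 + 5 + 3 + 7 = 22
WM = 1646/22 = 74.8182

WM = 74.8182


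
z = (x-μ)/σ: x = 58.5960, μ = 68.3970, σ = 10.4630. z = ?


z = (58.5960 - 68.3970)/10.4630
= -9.8010/10.4630
= -0.9367

z = -0.9367


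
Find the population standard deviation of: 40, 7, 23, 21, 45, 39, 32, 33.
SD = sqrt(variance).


Mean = 30.0000
Variance = 134.7500
SD = sqrt(134.7500) = 11.6082

SD = 11.6082


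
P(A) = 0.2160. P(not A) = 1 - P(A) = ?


P(not A) = 1 - 0.2160 = 0.7840

P(not A) = 0.7840


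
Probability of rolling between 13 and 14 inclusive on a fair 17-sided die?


Favorable outcomes (13 ≤ roll ≤ 14): 2
Total outcomes = 17
P = 2/17 = 0.1176

P = 0.1176


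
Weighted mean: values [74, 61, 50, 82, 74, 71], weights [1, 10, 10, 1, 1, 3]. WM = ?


Numerator = 74*1 + 61*10 + 50*10 + 82*1 + 74*1 + 71*3 = 1553
Denominator = 1 + 10 + 10 + 1 + 1 + 3 = 26
WM = 1553/26 = 59.7308

WM = 59.7308


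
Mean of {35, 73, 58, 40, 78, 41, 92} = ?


Sum = 35 + 73 + 58 + 40 + 78 + 41 + 92 = 417
n = 7
Mean = 417/7 = 59.5714

Mean = 59.5714


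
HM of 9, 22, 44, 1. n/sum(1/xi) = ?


Sum of reciprocals = 1/9 + 1/22 + 1/44 + 1/1 = 1.179293
HM = 4/1.179293 = 3.3919

HM = 3.3919


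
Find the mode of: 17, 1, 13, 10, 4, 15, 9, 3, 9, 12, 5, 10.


Frequencies: 1:1, 3:1, 4:1, 5:1, 9:2, 10:2, 12:1, 13:1, 15:1, 17:1
Max frequency = 2
Mode = 9, 10

Mode = 9, 10


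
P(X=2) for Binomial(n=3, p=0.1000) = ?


C(3,2) = 3
p^2 = 0.010000
(1-p)^1 = 0.900000
P = 3 * 0.010000 * 0.900000 = 0.0270

P(X=2) = 0.0270


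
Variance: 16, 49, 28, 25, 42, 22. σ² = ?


Mean = 30.3333
Squared deviations: 205.4444, 348.4444, 5.4444, 28.4444, 136.1111, 69.4444
Sum = 793.3333
Variance = 793.3333/6 = 132.2222

Variance = 132.2222


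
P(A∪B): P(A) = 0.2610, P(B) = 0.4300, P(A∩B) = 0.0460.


P(A∪B) = 0.2610 + 0.4300 - 0.0460
= 0.6910 - 0.0460
= 0.6450

P(A∪B) = 0.6450


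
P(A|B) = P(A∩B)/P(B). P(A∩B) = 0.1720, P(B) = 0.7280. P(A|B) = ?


P(A|B) = 0.1720/0.7280 = 0.2363

P(A|B) = 0.2363


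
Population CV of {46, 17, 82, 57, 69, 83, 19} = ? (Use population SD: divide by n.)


Mean = 53.2857
SD = 25.3924
CV = (25.3924/53.2857)*100 = 47.6534%

CV = 47.6534%


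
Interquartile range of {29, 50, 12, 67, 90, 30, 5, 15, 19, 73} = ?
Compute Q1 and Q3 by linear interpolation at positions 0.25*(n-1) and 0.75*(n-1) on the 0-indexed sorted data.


Sorted: 5, 12, 15, 19, 29, 30, 50, 67, 73, 90
Q1 (25th %ile) = 16.0000
Q3 (75th %ile) = 62.7500
IQR = 62.7500 - 16.0000 = 46.7500

IQR = 46.7500


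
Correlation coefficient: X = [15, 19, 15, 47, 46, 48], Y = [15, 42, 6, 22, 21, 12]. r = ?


Mean X = 31.6667, Mean Y = 19.6667
SD X = 15.402020, SD Y = 11.352924
Cov = -7.944444
r = -7.944444/(15.402020*11.352924) = -0.0454

r = -0.0454


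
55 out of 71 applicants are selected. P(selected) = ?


P = 55/71 = 0.7746

P = 0.7746


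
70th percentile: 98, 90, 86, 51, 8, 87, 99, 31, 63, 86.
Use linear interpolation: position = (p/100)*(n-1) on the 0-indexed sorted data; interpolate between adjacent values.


Sorted: 8, 31, 51, 63, 86, 86, 87, 90, 98, 99
n = 10
Index = 70/100 * 9 = 6.3000
Lower = data[6] = 87, Upper = data[7] = 90
P70 = 87 + 0.3000*(3) = 87.9000

P70 = 87.9000


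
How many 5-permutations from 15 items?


P(15,5) = 15!/10!
= 1307674368000/3628800
= 360360

P(15,5) = 360360


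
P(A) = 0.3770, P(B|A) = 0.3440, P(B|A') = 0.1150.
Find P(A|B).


P(B) = P(B|A)*P(A) + P(B|A')*P(A')
= 0.3440*0.3770 + 0.1150*0.6230
= 0.129688 + 0.071645 = 0.201333
P(A|B) = 0.129688/0.201333 = 0.6441

P(A|B) = 0.6441


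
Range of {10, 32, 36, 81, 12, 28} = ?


Max = 81, Min = 10
Range = 81 - 10 = 71

Range = 71


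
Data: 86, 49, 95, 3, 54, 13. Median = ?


Sorted: 3, 13, 49, 54, 86, 95
n = 6 (even)
Middle values: 49 and 54
Median = (49+54)/2 = 51.5000

Median = 51.5000


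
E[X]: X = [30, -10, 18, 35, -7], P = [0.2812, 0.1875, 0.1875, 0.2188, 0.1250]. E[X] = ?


E[X] = 30*0.2812 - 10*0.1875 + 18*0.1875 + 35*0.2188 - 7*0.1250
= 8.4360 - 1.8750 + 3.3750 + 7.6580 - 0.8750
= 16.7190

E[X] = 16.7190


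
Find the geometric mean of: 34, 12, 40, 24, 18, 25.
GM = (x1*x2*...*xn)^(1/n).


Product = 34 × 12 × 40 × 24 × 18 × 25 = 176256000
GM = 176256000^(1/6) = 23.6787

GM = 23.6787


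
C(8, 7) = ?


C(8,7) = 8!/(7! × 1!)
= 40320/(5040 × 1)
= 8

C(8,7) = 8


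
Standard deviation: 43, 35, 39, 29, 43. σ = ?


Mean = 37.8000
Variance = 28.1600
SD = sqrt(28.1600) = 5.3066

SD = 5.3066


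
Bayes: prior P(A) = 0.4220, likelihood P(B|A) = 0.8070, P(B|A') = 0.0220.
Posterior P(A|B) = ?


P(B) = P(B|A)*P(A) + P(B|A')*P(A')
= 0.8070*0.4220 + 0.0220*0.5780
= 0.340554 + 0.012716 = 0.353270
P(A|B) = 0.340554/0.353270 = 0.9640

P(A|B) = 0.9640


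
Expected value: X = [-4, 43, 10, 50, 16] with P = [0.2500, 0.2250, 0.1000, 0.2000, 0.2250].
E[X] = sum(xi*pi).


E[X] = -4*0.2500 + 43*0.2250 + 10*0.1000 + 50*0.2000 + 16*0.2250
= -1.0000 + 9.6750 + 1.0000 + 10.0000 + 3.6000
= 23.2750

E[X] = 23.2750


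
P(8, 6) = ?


P(8,6) = 8!/2!
= 40320/2
= 20160

P(8,6) = 20160


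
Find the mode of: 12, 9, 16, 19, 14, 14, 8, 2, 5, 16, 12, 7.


Frequencies: 2:1, 5:1, 7:1, 8:1, 9:1, 12:2, 14:2, 16:2, 19:1
Max frequency = 2
Mode = 12, 14, 16

Mode = 12, 14, 16


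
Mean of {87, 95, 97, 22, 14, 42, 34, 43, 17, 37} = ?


Sum = 87 + 95 + 97 + 22 + 14 + 42 + 34 + 43 + 17 + 37 = 488
n = 10
Mean = 488/10 = 48.8000

Mean = 48.8000


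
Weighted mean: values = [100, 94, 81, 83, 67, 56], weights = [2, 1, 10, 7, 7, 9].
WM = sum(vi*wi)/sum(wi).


Numerator = 100*2 + 94*1 + 81*10 + 83*7 + 67*7 + 56*9 = 2658
Denominator = 2 + 1 + 10 + 7 + 7 + 9 = 36
WM = 2658/36 = 73.8333

WM = 73.8333


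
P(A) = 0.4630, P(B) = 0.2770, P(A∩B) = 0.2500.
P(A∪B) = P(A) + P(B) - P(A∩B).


P(A∪B) = 0.4630 + 0.2770 - 0.2500
= 0.7400 - 0.2500
= 0.4900

P(A∪B) = 0.4900


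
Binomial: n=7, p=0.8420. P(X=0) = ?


C(7,0) = 1
p^0 = 1.000000
(1-p)^7 = 2.458100e-06
P = 1 * 1.000000 * 2.458100e-06 = 2.4581e-06

P(X=0) = 2.4581e-06


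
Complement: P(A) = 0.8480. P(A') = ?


P(not A) = 1 - 0.8480 = 0.1520

P(not A) = 0.1520


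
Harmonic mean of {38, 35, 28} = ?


Sum of reciprocals = 1/38 + 1/35 + 1/28 = 0.090602
HM = 3/0.090602 = 33.1120

HM = 33.1120


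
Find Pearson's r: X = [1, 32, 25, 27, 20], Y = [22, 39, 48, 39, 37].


Mean X = 21.0000, Mean Y = 37.0000
SD X = 10.714476, SD Y = 8.414274
Cov = 75.600000
r = 75.600000/(10.714476*8.414274) = 0.8386

r = 0.8386


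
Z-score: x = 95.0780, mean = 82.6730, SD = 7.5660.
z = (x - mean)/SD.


z = (95.0780 - 82.6730)/7.5660
= 12.4050/7.5660
= 1.6396

z = 1.6396


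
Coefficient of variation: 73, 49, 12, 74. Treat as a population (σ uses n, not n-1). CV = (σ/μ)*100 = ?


Mean = 52.0000
SD = 25.1694
CV = (25.1694/52.0000)*100 = 48.4027%

CV = 48.4027%


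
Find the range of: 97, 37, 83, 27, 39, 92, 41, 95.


Max = 97, Min = 27
Range = 97 - 27 = 70

Range = 70


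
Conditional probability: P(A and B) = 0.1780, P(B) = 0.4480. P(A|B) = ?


P(A|B) = 0.1780/0.4480 = 0.3973

P(A|B) = 0.3973


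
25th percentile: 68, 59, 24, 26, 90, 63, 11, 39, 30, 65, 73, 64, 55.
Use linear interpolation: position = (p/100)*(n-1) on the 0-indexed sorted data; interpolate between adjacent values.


Sorted: 11, 24, 26, 30, 39, 55, 59, 63, 64, 65, 68, 73, 90
n = 13
Index = 25/100 * 12 = 3.0000
Lower = data[3] = 30, Upper = data[4] = 39
P25 = 30 + 0*(9) = 30.0000

P25 = 30.0000


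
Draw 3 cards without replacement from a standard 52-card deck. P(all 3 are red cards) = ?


P(all red cards) = (26/52) × (25/51) × (24/50)
= 0.1176

P = 0.1176


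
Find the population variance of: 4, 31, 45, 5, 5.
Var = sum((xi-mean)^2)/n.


Mean = 18.0000
Squared deviations: 196.0000, 169.0000, 729.0000, 169.0000, 169.0000
Sum = 1432.0000
Variance = 1432.0000/5 = 286.4000

Variance = 286.4000


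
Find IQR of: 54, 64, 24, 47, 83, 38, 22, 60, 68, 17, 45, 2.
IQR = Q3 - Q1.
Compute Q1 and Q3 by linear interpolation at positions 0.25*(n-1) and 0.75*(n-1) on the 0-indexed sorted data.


Sorted: 2, 17, 22, 24, 38, 45, 47, 54, 60, 64, 68, 83
Q1 (25th %ile) = 23.5000
Q3 (75th %ile) = 61.0000
IQR = 61.0000 - 23.5000 = 37.5000

IQR = 37.5000


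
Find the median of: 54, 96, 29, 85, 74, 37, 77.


Sorted: 29, 37, 54, 74, 77, 85, 96
n = 7 (odd)
Middle value = 74

Median = 74


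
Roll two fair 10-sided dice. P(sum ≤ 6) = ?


Total outcomes = 10×10 = 100
Favorable (sum ≤ 6): 15
P = 15/100 = 0.1500

P = 0.1500


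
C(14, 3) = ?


C(14,3) = 14!/(3! × 11!)
= 87178291200/(6 × 39916800)
= 364

C(14,3) = 364


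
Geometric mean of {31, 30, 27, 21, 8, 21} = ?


Product = 31 × 30 × 27 × 21 × 8 × 21 = 88588080
GM = 88588080^(1/6) = 21.1136

GM = 21.1136


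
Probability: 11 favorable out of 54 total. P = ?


P = 11/54 = 0.2037

P = 0.2037


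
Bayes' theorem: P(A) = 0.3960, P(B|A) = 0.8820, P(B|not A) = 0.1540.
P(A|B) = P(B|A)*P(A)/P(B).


P(B) = P(B|A)*P(A) + P(B|A')*P(A')
= 0.8820*0.3960 + 0.1540*0.6040
= 0.349272 + 0.093016 = 0.442288
P(A|B) = 0.349272/0.442288 = 0.7897

P(A|B) = 0.7897


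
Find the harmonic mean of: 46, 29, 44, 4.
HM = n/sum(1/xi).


Sum of reciprocals = 1/46 + 1/29 + 1/44 + 1/4 = 0.328949
HM = 4/0.328949 = 12.1599

HM = 12.1599


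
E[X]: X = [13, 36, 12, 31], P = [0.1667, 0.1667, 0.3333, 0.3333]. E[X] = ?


E[X] = 13*0.1667 + 36*0.1667 + 12*0.3333 + 31*0.3333
= 2.1671 + 6.0012 + 3.9996 + 10.3323
= 22.5002

E[X] = 22.5002


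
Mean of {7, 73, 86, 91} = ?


Sum = 7 + 73 + 86 + 91 = 257
n = 4
Mean = 257/4 = 64.2500

Mean = 64.2500


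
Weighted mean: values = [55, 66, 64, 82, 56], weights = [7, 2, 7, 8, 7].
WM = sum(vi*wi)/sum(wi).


Numerator = 55*7 + 66*2 + 64*7 + 82*8 + 56*7 = 2013
Denominator = 7 + 2 + 7 + 8 + 7 = 31
WM = 2013/31 = 64.9355

WM = 64.9355


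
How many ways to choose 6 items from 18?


C(18,6) = 18!/(6! × 12!)
= 6402373705728000/(720 × 479001600)
= 18564

C(18,6) = 18564


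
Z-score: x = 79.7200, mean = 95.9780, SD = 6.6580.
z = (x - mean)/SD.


z = (79.7200 - 95.9780)/6.6580
= -16.2580/6.6580
= -2.4419

z = -2.4419


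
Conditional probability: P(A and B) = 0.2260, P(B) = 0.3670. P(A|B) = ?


P(A|B) = 0.2260/0.3670 = 0.6158

P(A|B) = 0.6158


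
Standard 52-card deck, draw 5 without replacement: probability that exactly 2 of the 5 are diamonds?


Hypergeometric: P(X=2) = C(13,2)·C(39,3) / C(52,5)
= 78 × 9139 / 2598960
= 712842/2598960 = 0.2743

P = 0.2743


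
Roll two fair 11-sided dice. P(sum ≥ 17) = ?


Total outcomes = 11×11 = 121
Favorable (sum ≥ 17): 21
P = 21/121 = 0.1736

P = 0.1736


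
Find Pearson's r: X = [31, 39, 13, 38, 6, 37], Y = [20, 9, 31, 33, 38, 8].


Mean X = 27.3333, Mean Y = 23.1667
SD X = 13.021350, SD Y = 11.682133
Cov = -107.888889
r = -107.888889/(13.021350*11.682133) = -0.7092

r = -0.7092


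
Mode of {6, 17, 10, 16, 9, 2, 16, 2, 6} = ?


Frequencies: 2:2, 6:2, 9:1, 10:1, 16:2, 17:1
Max frequency = 2
Mode = 2, 6, 16

Mode = 2, 6, 16


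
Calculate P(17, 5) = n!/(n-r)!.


P(17,5) = 17!/12!
= 355687428096000/479001600
= 742560

P(17,5) = 742560


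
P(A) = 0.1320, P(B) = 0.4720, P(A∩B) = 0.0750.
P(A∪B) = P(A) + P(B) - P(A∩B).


P(A∪B) = 0.1320 + 0.4720 - 0.0750
= 0.6040 - 0.0750
= 0.5290

P(A∪B) = 0.5290


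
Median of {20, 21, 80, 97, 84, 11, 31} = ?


Sorted: 11, 20, 21, 31, 80, 84, 97
n = 7 (odd)
Middle value = 31

Median = 31


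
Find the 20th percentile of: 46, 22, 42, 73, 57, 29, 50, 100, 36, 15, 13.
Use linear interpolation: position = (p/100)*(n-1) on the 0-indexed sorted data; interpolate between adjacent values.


Sorted: 13, 15, 22, 29, 36, 42, 46, 50, 57, 73, 100
n = 11
Index = 20/100 * 10 = 2.0000
Lower = data[2] = 22, Upper = data[3] = 29
P20 = 22 + 0*(7) = 22.0000

P20 = 22.0000


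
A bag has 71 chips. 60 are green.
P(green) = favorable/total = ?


P = 60/71 = 0.8451

P = 0.8451


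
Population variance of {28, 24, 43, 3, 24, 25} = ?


Mean = 24.5000
Squared deviations: 12.2500, 0.2500, 342.2500, 462.2500, 0.2500, 0.2500
Sum = 817.5000
Variance = 817.5000/6 = 136.2500

Variance = 136.2500


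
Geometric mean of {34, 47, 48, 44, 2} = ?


Product = 34 × 47 × 48 × 44 × 2 = 6749952
GM = 6749952^(1/5) = 23.2199

GM = 23.2199


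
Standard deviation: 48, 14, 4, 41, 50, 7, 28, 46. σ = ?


Mean = 29.7500
Variance = 320.6875
SD = sqrt(320.6875) = 17.9077

SD = 17.9077


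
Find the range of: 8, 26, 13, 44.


Max = 44, Min = 8
Range = 44 - 8 = 36

Range = 36


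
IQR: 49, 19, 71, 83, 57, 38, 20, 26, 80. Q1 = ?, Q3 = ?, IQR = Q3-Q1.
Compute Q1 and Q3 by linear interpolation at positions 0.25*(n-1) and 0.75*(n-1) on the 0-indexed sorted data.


Sorted: 19, 20, 26, 38, 49, 57, 71, 80, 83
Q1 (25th %ile) = 26.0000
Q3 (75th %ile) = 71.0000
IQR = 71.0000 - 26.0000 = 45.0000

IQR = 45.0000


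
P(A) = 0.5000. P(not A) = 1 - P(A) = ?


P(not A) = 1 - 0.5000 = 0.5000

P(not A) = 0.5000


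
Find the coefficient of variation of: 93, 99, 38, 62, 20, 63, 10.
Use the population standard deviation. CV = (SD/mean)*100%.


Mean = 55.0000
SD = 31.6950
CV = (31.6950/55.0000)*100 = 57.6272%

CV = 57.6272%


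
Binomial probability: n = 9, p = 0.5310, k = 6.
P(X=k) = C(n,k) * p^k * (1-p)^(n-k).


C(9,6) = 84
p^6 = 0.022416
(1-p)^3 = 0.103162
P = 84 * 0.022416 * 0.103162 = 0.1943

P(X=6) = 0.1943


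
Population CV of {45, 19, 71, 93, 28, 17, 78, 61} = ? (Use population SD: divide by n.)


Mean = 51.5000
SD = 26.7769
CV = (26.7769/51.5000)*100 = 51.9939%

CV = 51.9939%


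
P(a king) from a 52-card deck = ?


4 kings in 52 cards
P = 4/52 = 0.0769

P = 0.0769


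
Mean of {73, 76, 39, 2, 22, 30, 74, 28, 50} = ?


Sum = 73 + 76 + 39 + 2 + 22 + 30 + 74 + 28 + 50 = 394
n = 9
Mean = 394/9 = 43.7778

Mean = 43.7778


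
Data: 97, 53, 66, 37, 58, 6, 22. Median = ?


Sorted: 6, 22, 37, 53, 58, 66, 97
n = 7 (odd)
Middle value = 53

Median = 53


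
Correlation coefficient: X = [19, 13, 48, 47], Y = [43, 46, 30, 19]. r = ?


Mean X = 31.7500, Mean Y = 34.5000
SD X = 15.896147, SD Y = 10.781929
Cov = -158.375000
r = -158.375000/(15.896147*10.781929) = -0.9241

r = -0.9241


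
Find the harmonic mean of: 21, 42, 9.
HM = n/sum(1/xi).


Sum of reciprocals = 1/21 + 1/42 + 1/9 = 0.182540
HM = 3/0.182540 = 16.4348

HM = 16.4348


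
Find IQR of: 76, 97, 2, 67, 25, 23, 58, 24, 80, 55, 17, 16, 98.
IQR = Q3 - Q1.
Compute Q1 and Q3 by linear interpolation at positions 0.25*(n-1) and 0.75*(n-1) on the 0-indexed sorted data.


Sorted: 2, 16, 17, 23, 24, 25, 55, 58, 67, 76, 80, 97, 98
Q1 (25th %ile) = 23.0000
Q3 (75th %ile) = 76.0000
IQR = 76.0000 - 23.0000 = 53.0000

IQR = 53.0000


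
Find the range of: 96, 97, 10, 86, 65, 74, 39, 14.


Max = 97, Min = 10
Range = 97 - 10 = 87

Range = 87


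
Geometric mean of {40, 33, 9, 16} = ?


Product = 40 × 33 × 9 × 16 = 190080
GM = 190080^(1/4) = 20.8802

GM = 20.8802


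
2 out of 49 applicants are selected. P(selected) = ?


P = 2/49 = 0.0408

P = 0.0408


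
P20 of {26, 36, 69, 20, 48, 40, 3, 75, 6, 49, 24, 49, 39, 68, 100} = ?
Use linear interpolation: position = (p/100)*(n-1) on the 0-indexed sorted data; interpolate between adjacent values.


Sorted: 3, 6, 20, 24, 26, 36, 39, 40, 48, 49, 49, 68, 69, 75, 100
n = 15
Index = 20/100 * 14 = 2.8000
Lower = data[2] = 20, Upper = data[3] = 24
P20 = 20 + 0.8000*(4) = 23.2000

P20 = 23.2000


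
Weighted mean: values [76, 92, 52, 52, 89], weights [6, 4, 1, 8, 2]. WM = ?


Numerator = 76*6 + 92*4 + 52*1 + 52*8 + 89*2 = 1470
Denominator = 6 + 4 + 1 + 8 + 2 = 21
WM = 1470/21 = 70.0000

WM = 70.0000


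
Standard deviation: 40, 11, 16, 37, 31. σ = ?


Mean = 27.0000
Variance = 132.4000
SD = sqrt(132.4000) = 11.5065

SD = 11.5065


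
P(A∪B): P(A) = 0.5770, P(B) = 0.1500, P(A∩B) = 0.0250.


P(A∪B) = 0.5770 + 0.1500 - 0.0250
= 0.7270 - 0.0250
= 0.7020

P(A∪B) = 0.7020


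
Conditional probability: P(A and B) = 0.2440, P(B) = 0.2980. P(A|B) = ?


P(A|B) = 0.2440/0.2980 = 0.8188

P(A|B) = 0.8188


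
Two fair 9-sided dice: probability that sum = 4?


Total outcomes = 9×9 = 81
Favorable (sum = 4): 3
P = 3/81 = 0.0370

P = 0.0370


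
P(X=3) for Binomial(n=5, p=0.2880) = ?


C(5,3) = 10
p^3 = 0.023888
(1-p)^2 = 0.506944
P = 10 * 0.023888 * 0.506944 = 0.1211

P(X=3) = 0.1211


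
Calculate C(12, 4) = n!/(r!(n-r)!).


C(12,4) = 12!/(4! × 8!)
= 479001600/(24 × 40320)
= 495

C(12,4) = 495


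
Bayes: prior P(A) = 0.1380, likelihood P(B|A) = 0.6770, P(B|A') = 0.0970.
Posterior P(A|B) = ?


P(B) = P(B|A)*P(A) + P(B|A')*P(A')
= 0.6770*0.1380 + 0.0970*0.8620
= 0.093426 + 0.083614 = 0.177040
P(A|B) = 0.093426/0.177040 = 0.5277

P(A|B) = 0.5277


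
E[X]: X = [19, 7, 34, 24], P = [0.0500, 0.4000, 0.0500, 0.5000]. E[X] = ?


E[X] = 19*0.0500 + 7*0.4000 + 34*0.0500 + 24*0.5000
= 0.9500 + 2.8000 + 1.7000 + 12.0000
= 17.4500

E[X] = 17.4500


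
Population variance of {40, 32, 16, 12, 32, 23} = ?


Mean = 25.8333
Squared deviations: 200.6944, 38.0278, 96.6944, 191.3611, 38.0278, 8.0278
Sum = 572.8333
Variance = 572.8333/6 = 95.4722

Variance = 95.4722


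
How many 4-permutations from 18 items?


P(18,4) = 18!/14!
= 6402373705728000/87178291200
= 73440

P(18,4) = 73440


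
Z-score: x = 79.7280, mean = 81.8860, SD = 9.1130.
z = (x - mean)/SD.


z = (79.7280 - 81.8860)/9.1130
= -2.1580/9.1130
= -0.2368

z = -0.2368


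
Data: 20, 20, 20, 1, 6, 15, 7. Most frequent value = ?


Frequencies: 1:1, 6:1, 7:1, 15:1, 20:3
Max frequency = 3
Mode = 20

Mode = 20


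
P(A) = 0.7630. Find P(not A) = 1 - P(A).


P(not A) = 1 - 0.7630 = 0.2370

P(not A) = 0.2370


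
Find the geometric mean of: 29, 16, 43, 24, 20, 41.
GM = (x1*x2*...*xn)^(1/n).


Product = 29 × 16 × 43 × 24 × 20 × 41 = 392655360
GM = 392655360^(1/6) = 27.0605

GM = 27.0605


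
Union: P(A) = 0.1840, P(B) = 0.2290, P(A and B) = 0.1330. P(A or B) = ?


P(A∪B) = 0.1840 + 0.2290 - 0.1330
= 0.4130 - 0.1330
= 0.2800

P(A∪B) = 0.2800


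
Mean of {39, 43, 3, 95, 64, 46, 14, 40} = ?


Sum = 39 + 43 + 3 + 95 + 64 + 46 + 14 + 40 = 344
n = 8
Mean = 344/8 = 43.0000

Mean = 43.0000


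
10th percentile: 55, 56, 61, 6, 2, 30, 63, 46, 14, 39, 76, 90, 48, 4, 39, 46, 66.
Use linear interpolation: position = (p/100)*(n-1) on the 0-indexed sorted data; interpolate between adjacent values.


Sorted: 2, 4, 6, 14, 30, 39, 39, 46, 46, 48, 55, 56, 61, 63, 66, 76, 90
n = 17
Index = 10/100 * 16 = 1.6000
Lower = data[1] = 4, Upper = data[2] = 6
P10 = 4 + 0.6000*(2) = 5.2000

P10 = 5.2000


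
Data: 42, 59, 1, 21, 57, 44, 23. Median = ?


Sorted: 1, 21, 23, 42, 44, 57, 59
n = 7 (odd)
Middle value = 42

Median = 42


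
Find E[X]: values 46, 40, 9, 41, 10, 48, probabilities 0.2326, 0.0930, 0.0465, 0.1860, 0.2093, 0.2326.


E[X] = 46*0.2326 + 40*0.0930 + 9*0.0465 + 41*0.1860 + 10*0.2093 + 48*0.2326
= 10.6996 + 3.7200 + 0.4185 + 7.6260 + 2.0930 + 11.1648
= 35.7219

E[X] = 35.7219


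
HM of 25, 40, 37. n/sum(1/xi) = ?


Sum of reciprocals = 1/25 + 1/40 + 1/37 = 0.092027
HM = 3/0.092027 = 32.5991

HM = 32.5991


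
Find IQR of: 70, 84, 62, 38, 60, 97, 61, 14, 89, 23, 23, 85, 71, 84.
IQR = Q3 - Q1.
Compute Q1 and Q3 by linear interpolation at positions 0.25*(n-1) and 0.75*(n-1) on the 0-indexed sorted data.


Sorted: 14, 23, 23, 38, 60, 61, 62, 70, 71, 84, 84, 85, 89, 97
Q1 (25th %ile) = 43.5000
Q3 (75th %ile) = 84.0000
IQR = 84.0000 - 43.5000 = 40.5000

IQR = 40.5000


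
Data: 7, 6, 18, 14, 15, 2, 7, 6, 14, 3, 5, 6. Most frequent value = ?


Frequencies: 2:1, 3:1, 5:1, 6:3, 7:2, 14:2, 15:1, 18:1
Max frequency = 3
Mode = 6

Mode = 6


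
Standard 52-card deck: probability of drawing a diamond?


13 diamonds in 52 cards
P = 13/52 = 0.2500

P = 0.2500


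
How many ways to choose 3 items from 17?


C(17,3) = 17!/(3! × 14!)
= 355687428096000/(6 × 87178291200)
= 680

C(17,3) = 680


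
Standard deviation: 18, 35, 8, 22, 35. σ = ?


Mean = 23.6000
Variance = 107.4400
SD = sqrt(107.4400) = 10.3653

SD = 10.3653


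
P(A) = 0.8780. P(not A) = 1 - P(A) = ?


P(not A) = 1 - 0.8780 = 0.1220

P(not A) = 0.1220


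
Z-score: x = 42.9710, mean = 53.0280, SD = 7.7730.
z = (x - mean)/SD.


z = (42.9710 - 53.0280)/7.7730
= -10.0570/7.7730
= -1.2938

z = -1.2938


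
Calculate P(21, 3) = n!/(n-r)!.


P(21,3) = 21!/18!
= 51090942171709440000/6402373705728000
= 7980

P(21,3) = 7980


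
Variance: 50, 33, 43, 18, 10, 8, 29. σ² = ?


Mean = 27.2857
Squared deviations: 515.9388, 32.6531, 246.9388, 86.2245, 298.7959, 371.9388, 2.9388
Sum = 1555.4286
Variance = 1555.4286/7 = 222.2041

Variance = 222.2041


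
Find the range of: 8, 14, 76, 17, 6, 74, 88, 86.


Max = 88, Min = 6
Range = 88 - 6 = 82

Range = 82


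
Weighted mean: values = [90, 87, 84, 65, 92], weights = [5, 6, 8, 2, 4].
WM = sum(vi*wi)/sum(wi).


Numerator = 90*5 + 87*6 + 84*8 + 65*2 + 92*4 = 2142
Denominator = 5 + 6 + 8 + 2 + 4 = 25
WM = 2142/25 = 85.6800

WM = 85.6800


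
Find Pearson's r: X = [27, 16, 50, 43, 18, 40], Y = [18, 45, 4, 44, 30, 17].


Mean X = 32.3333, Mean Y = 26.3333
SD X = 12.814922, SD Y = 14.884742
Cov = -98.444444
r = -98.444444/(12.814922*14.884742) = -0.5161

r = -0.5161


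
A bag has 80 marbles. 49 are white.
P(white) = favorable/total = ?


P = 49/80 = 0.6125

P = 0.6125


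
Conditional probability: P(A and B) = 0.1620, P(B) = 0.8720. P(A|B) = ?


P(A|B) = 0.1620/0.8720 = 0.1858

P(A|B) = 0.1858


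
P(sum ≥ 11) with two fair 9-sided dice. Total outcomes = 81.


Total outcomes = 9×9 = 81
Favorable (sum ≥ 11): 36
P = 36/81 = 0.4444

P = 0.4444


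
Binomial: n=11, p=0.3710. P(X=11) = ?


C(11,11) = 1
p^11 = 1.832791e-05
(1-p)^0 = 1.000000
P = 1 * 1.832791e-05 * 1.000000 = 1.8328e-05

P(X=11) = 1.8328e-05


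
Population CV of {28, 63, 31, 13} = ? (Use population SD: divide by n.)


Mean = 33.7500
SD = 18.2123
CV = (18.2123/33.7500)*100 = 53.9623%

CV = 53.9623%


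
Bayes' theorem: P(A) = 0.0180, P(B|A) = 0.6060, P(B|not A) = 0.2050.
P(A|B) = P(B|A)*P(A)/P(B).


P(B) = P(B|A)*P(A) + P(B|A')*P(A')
= 0.6060*0.0180 + 0.2050*0.9820
= 0.010908 + 0.201310 = 0.212218
P(A|B) = 0.010908/0.212218 = 0.0514

P(A|B) = 0.0514


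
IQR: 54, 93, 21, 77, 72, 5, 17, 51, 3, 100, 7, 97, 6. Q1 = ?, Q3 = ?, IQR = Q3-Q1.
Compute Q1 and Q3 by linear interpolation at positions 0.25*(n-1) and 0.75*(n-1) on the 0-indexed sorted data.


Sorted: 3, 5, 6, 7, 17, 21, 51, 54, 72, 77, 93, 97, 100
Q1 (25th %ile) = 7.0000
Q3 (75th %ile) = 77.0000
IQR = 77.0000 - 7.0000 = 70.0000

IQR = 70.0000


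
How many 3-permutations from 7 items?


P(7,3) = 7!/4!
= 5040/24
= 210

P(7,3) = 210


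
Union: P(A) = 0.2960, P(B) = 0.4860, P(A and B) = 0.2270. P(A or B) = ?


P(A∪B) = 0.2960 + 0.4860 - 0.2270
= 0.7820 - 0.2270
= 0.5550

P(A∪B) = 0.5550


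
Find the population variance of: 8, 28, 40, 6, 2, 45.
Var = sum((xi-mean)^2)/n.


Mean = 21.5000
Squared deviations: 182.2500, 42.2500, 342.2500, 240.2500, 380.2500, 552.2500
Sum = 1739.5000
Variance = 1739.5000/6 = 289.9167

Variance = 289.9167


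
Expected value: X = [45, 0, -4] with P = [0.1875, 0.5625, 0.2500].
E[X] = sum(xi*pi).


E[X] = 45*0.1875 + 0*0.5625 - 4*0.2500
= 8.4375 + 0 - 1.0000
= 7.4375

E[X] = 7.4375


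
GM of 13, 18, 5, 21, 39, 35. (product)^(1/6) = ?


Product = 13 × 18 × 5 × 21 × 39 × 35 = 33538050
GM = 33538050^(1/6) = 17.9579

GM = 17.9579


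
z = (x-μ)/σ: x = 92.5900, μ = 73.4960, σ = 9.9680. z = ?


z = (92.5900 - 73.4960)/9.9680
= 19.0940/9.9680
= 1.9155

z = 1.9155


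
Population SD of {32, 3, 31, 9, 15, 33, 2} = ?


Mean = 17.8571
Variance = 165.8367
SD = sqrt(165.8367) = 12.8778

SD = 12.8778
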